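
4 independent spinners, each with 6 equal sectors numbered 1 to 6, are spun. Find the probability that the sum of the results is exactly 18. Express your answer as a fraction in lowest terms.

5/81

There are 6^4 = 1296 equally likely outcomes.
The number of ordered 4-tuples from {1,…,6} summing to 18 is 80.
P(sum = 18) = 80/1296 = 5/81.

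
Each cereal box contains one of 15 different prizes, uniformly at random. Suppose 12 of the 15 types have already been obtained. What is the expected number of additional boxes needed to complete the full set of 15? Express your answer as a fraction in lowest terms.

55/2

Starting from 12 distinct types, each trial gives a new one with probability (15−i)/15 when i types are held, so the wait for the next new type is 15/(15−i).
E = 15/3 + 15/2 + 15/1 = 55/2.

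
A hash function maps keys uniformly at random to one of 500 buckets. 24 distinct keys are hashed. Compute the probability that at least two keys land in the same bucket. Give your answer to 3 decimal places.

It's easier to compute the probability that all 24 are distinct.
P(all distinct) = 500/500 · 499/500 · ··· · 477/500 ≈ 0.571.
So the probability of at least one match is 1 − 0.571 = 0.429.

0.429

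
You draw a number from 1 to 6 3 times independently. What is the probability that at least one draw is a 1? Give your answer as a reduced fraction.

91/216

P(no draw is a 1) = (5/6)^3 = 125/216.
P(at least one) = 1 − 125/216 = 91/216.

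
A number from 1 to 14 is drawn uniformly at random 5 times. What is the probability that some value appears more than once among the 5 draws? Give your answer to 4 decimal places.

P(all 5 different) = 14/14 · 13/14 · ··· · 10/14 ≈ 0.4467.
P(at least two equal) = 1 − 0.4467 = 0.5533.

0.5533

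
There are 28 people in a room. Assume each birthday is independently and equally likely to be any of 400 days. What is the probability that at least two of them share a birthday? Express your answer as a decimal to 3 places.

It's easier to compute the probability that all 28 are distinct.
P(all distinct) = 400/400 · 399/400 · ··· · 373/400 ≈ 0.380.
So the probability of at least one match is 1 − 0.380 = 0.620.

0.620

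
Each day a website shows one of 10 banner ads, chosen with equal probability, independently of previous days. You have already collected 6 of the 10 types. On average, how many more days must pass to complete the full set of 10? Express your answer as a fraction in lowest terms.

125/6

Starting from 6 distinct types, each trial gives a new one with probability (10−i)/10 when i types are held, so the wait for the next new type is 10/(10−i).
E = 10/4 + 10/3 + 10/2 + 10/1 = 125/6.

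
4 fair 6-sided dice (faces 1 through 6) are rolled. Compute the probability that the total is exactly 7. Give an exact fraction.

5/324

There are 6^4 = 1296 equally likely outcomes.
The number of ordered 4-tuples from {1,…,6} summing to 7 is 20.
P(sum = 7) = 20/1296 = 5/324.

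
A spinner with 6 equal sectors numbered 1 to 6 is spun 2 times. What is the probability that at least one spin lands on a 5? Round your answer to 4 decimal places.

0.3056

P(no spin lands on a 5) = (5/6)^2 ≈ 0.6944.
P(at least one) = 1 − 0.6944 = 0.3056.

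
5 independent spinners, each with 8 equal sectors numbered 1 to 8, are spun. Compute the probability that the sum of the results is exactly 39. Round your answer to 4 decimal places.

There are 8^5 = 32768 equally likely outcomes.
The number of ordered 5-tuples from {1,…,8} summing to 39 is 5.
P(sum = 39) = 5/32768 ≈ 0.0002.

0.0002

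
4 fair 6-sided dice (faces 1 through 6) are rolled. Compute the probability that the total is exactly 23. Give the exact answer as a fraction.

1/324

There are 6^4 = 1296 equally likely outcomes.
The number of ordered 4-tuples from {1,…,6} summing to 23 is 4.
P(sum = 23) = 4/1296 = 1/324.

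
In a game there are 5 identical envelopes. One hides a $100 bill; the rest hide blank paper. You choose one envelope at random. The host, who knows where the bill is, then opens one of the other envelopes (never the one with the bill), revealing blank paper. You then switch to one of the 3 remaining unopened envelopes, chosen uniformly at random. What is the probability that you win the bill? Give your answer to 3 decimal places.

Your original envelope holds the bill with probability 1/5, so the other 4 collectively hold it with probability 4/5.
The host can always find an empty envelope to open, so this doesn't change that 4/5; it is now spread over the 3 remaining unopened envelopes.
P(win by switching) = (4/5) · (1/3) = 4/15 ≈ 0.267.

0.267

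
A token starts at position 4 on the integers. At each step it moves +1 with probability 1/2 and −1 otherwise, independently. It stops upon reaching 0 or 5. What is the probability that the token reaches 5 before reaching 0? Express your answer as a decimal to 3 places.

0.800

With a fair step, P(i) = ½P(i−1) + ½P(i+1) with P(0)=0, P(5)=1 has the linear solution P(i) = i/5.
P(4) = 4/5 ≈ 0.800.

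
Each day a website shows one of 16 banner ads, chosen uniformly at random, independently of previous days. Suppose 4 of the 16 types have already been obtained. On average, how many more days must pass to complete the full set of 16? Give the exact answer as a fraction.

172042/3465

Starting from 4 distinct types, each trial gives a new one with probability (16−i)/16 when i types are held, so the wait for the next new type is 16/(16−i).
E = 16/12 + 16/11 + 16/10 + 16/9 + 16/8 + 16/7 + 16/6 + 16/5 + 16/4 + 16/3 + 16/2 + 16/1 = 172042/3465.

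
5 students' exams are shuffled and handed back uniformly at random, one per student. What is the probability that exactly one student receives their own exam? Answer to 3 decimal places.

0.375

Choose which one is fixed: C(5,1) = 5 ways.
The remaining 4 must have no fixed point: D(4) = 9.
P = 5·9/120 = 3/8 ≈ 0.375.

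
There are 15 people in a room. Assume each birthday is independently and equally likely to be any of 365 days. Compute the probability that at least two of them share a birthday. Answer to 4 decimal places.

It's easier to compute the probability that all 15 are distinct.
P(all distinct) = 365/365 · 364/365 · ··· · 351/365 ≈ 0.7471.
So the probability of at least one match is 1 − 0.7471 = 0.2529.

0.2529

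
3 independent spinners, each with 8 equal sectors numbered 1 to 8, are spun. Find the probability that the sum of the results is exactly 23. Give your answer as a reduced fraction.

3/512

There are 8^3 = 512 equally likely outcomes.
The number of ordered 3-tuples from {1,…,8} summing to 23 is 3.
P(sum = 23) = 3/512.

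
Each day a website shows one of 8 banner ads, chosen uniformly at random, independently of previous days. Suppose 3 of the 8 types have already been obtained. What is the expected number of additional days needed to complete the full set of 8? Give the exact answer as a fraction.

274/15

Starting from 3 distinct types, each trial gives a new one with probability (8−i)/8 when i types are held, so the wait for the next new type is 8/(8−i).
E = 8/5 + 8/4 + 8/3 + 8/2 + 8/1 = 274/15.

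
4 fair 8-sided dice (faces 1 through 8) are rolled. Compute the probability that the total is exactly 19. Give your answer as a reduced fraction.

21/256

There are 8^4 = 4096 equally likely outcomes.
The number of ordered 4-tuples from {1,…,8} summing to 19 is 336.
P(sum = 19) = 336/4096 = 21/256.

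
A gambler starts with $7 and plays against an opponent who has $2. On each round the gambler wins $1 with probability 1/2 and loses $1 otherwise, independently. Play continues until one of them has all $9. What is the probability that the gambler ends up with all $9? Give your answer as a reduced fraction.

7/9

With a fair step, P(i) = ½P(i−1) + ½P(i+1) with P(0)=0, P(9)=1 has the linear solution P(i) = i/9.
P(7) = 7/9.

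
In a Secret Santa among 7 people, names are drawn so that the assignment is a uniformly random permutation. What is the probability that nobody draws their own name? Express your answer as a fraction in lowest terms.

This is the derangement probability: permutations of 7 with no fixed point.
D(7) = 7! · (1 − 1/1! + 1/2! − ··· + (−1)^7/7!) = 1854.
P = 1854/5040 = 103/280.

103/280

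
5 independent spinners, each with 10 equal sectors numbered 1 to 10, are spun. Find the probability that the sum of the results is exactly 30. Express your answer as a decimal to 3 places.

There are 10^5 = 100000 equally likely outcomes.
The number of ordered 5-tuples from {1,…,10} summing to 30 is 5631.
P(sum = 30) = 5631/100000 ≈ 0.056.

0.056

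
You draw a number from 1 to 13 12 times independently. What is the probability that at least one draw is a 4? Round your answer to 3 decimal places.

P(no draw is a 4) = (12/13)^12 ≈ 0.383.
P(at least one) = 1 − 0.383 = 0.617.

0.617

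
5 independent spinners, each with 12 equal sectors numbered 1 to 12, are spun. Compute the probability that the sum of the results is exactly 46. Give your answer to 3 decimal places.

There are 12^5 = 248832 equally likely outcomes.
The number of ordered 5-tuples from {1,…,12} summing to 46 is 2985.
P(sum = 46) = 2985/248832 = 995/82944 ≈ 0.012.

0.012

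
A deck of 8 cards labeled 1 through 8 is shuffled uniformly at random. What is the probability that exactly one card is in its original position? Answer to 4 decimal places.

Choose which one is fixed: C(8,1) = 8 ways.
The remaining 7 must have no fixed point: D(7) = 1854.
P = 8·1854/40320 = 103/280 ≈ 0.3679.

0.3679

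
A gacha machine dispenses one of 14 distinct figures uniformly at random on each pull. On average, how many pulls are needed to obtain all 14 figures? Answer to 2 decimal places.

After i distinct types are collected, each trial gives a new one with probability (14−i)/14, so the expected wait for the next new type is 14/(14−i).
E = 14/14 + 14/13 + 14/12 + 14/11 + 14/10 + 14/9 + 14/8 + 14/7 + 14/6 + 14/5 + 14/4 + 14/3 + 14/2 + 14/1 = 1171733/25740 ≈ 45.52.

45.52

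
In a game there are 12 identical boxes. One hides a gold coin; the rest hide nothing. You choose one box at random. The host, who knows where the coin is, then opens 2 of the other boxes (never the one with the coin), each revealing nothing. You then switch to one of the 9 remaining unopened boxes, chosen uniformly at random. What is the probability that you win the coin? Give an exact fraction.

11/108

Your original box holds the coin with probability 1/12, so the other 11 collectively hold it with probability 11/12.
The host can always find 2 empty boxes to open, so the reveals don't change that 11/12; it is now spread over the 9 remaining unopened boxes.
P(win by switching) = (11/12) · (1/9) = 11/108.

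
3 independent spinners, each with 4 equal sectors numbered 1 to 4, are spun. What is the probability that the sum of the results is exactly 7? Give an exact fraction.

3/16

There are 4^3 = 64 equally likely outcomes.
The number of ordered 3-tuples from {1,…,4} summing to 7 is 12.
P(sum = 7) = 12/64 = 3/16.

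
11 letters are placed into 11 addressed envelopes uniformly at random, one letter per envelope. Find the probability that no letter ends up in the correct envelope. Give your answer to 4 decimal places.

0.3679

This is the derangement probability: permutations of 11 with no fixed point.
D(11) = 11! · (1 − 1/1! + 1/2! − ··· + (−1)^11/11!) = 14684570.
P = 14684570/39916800 = 1468457/3991680 ≈ 0.3679.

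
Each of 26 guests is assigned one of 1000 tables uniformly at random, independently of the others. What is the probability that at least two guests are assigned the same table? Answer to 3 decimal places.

0.279

It's easier to compute the probability that all 26 are distinct.
P(all distinct) = 1000/1000 · 999/1000 · ··· · 975/1000 ≈ 0.721.
So the probability of at least one match is 1 − 0.721 = 0.279.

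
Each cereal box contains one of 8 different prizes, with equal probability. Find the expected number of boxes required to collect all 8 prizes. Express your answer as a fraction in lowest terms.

After i distinct types are collected, each trial gives a new one with probability (8−i)/8, so the expected wait for the next new type is 8/(8−i).
E = 8/8 + 8/7 + 8/6 + 8/5 + 8/4 + 8/3 + 8/2 + 8/1 = 761/35.

761/35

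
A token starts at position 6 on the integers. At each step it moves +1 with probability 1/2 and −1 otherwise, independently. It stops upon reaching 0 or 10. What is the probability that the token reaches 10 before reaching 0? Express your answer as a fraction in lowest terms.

With a fair step, P(i) = ½P(i−1) + ½P(i+1) with P(0)=0, P(10)=1 has the linear solution P(i) = i/10.
P(6) = 6/10 = 3/5.

3/5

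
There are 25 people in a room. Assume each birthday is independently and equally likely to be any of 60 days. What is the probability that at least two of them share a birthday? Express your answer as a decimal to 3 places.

It's easier to compute the probability that all 25 are distinct.
P(all distinct) = 60/60 · 59/60 · ··· · 36/60 ≈ 0.003.
So the probability of at least one match is 1 − 0.003 = 0.997.

0.997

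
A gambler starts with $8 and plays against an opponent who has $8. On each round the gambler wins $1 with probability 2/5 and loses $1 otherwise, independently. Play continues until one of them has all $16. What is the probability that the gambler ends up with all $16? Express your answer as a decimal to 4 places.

0.0376

Let r = q/p = (3/5)/(2/5) = 3/2. The recurrence P(i) = p·P(i+1) + q·P(i−1) with P(0)=0, P(16)=1 gives P(i) = (1 − r^i)/(1 − r^16).
P(8) = (1 − (3/2)^8) / (1 − (3/2)^16) = 256/6817 ≈ 0.0376.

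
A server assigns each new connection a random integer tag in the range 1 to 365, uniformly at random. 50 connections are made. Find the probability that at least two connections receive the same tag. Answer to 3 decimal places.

0.970

It's easier to compute the probability that all 50 are distinct.
P(all distinct) = 365/365 · 364/365 · ··· · 316/365 ≈ 0.030.
So the probability of at least one match is 1 − 0.030 = 0.970.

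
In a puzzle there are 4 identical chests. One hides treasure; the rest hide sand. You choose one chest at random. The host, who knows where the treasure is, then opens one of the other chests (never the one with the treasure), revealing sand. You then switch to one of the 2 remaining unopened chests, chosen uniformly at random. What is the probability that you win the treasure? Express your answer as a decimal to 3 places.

Your original chest holds the treasure with probability 1/4, so the other 3 collectively hold it with probability 3/4.
The host can always find an empty chest to open, so this doesn't change that 3/4; it is now spread over the 2 remaining unopened chests.
P(win by switching) = (3/4) · (1/2) = 3/8 ≈ 0.375.

0.375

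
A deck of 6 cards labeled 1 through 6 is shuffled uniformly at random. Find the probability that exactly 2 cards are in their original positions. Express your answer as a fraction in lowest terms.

Choose which 2 of the 6 are fixed: C(6,2) = 15 ways.
The remaining 4 must have no fixed point: D(4) = 9.
P = 15·9/720 = 3/16.

3/16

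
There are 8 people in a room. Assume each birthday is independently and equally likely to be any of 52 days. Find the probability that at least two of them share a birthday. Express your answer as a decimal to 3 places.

It's easier to compute the probability that all 8 are distinct.
P(all distinct) = 52/52 · 51/52 · ··· · 45/52 ≈ 0.568.
So the probability of at least one match is 1 − 0.568 = 0.432.

0.432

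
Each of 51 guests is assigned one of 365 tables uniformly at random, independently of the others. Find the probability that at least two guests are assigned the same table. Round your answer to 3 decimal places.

It's easier to compute the probability that all 51 are distinct.
P(all distinct) = 365/365 · 364/365 · ··· · 315/365 ≈ 0.026.
So the probability of at least one match is 1 − 0.026 = 0.974.

0.974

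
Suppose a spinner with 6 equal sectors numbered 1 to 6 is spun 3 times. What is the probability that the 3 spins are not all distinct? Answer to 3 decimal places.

0.444

P(all 3 different) = 6/6 · 5/6 · ··· · 4/6 ≈ 0.556.
P(at least two equal) = 1 − 0.556 = 0.444.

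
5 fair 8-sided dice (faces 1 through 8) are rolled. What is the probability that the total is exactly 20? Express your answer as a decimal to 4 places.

There are 8^5 = 32768 equally likely outcomes.
The number of ordered 5-tuples from {1,…,8} summing to 20 is 2226.
P(sum = 20) = 2226/32768 = 1113/16384 ≈ 0.0679.

0.0679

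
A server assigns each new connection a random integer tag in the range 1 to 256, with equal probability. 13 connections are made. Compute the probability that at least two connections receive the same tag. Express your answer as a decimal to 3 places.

0.266

It's easier to compute the probability that all 13 are distinct.
P(all distinct) = 256/256 · 255/256 · ··· · 244/256 ≈ 0.734.
So the probability of at least one match is 1 − 0.734 = 0.266.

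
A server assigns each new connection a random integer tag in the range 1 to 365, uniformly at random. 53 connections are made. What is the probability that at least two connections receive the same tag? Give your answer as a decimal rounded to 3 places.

0.981

It's easier to compute the probability that all 53 are distinct.
P(all distinct) = 365/365 · 364/365 · ··· · 313/365 ≈ 0.019.
So the probability of at least one match is 1 − 0.019 = 0.981.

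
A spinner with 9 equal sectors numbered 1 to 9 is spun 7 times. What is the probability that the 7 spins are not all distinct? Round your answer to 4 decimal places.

P(all 7 different) = 9/9 · 8/9 · ··· · 3/9 ≈ 0.0379.
P(at least two equal) = 1 − 0.0379 = 0.9621.

0.9621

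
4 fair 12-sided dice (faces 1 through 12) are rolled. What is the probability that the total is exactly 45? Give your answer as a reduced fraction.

5/5184

There are 12^4 = 20736 equally likely outcomes.
The number of ordered 4-tuples from {1,…,12} summing to 45 is 20.
P(sum = 45) = 20/20736 = 5/5184.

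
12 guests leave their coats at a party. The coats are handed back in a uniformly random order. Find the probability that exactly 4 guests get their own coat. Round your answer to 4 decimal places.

0.0153

Choose which 4 of the 12 are fixed: C(12,4) = 495 ways.
The remaining 8 must have no fixed point: D(8) = 14833.
P = 495·14833/479001600 = 2119/138240 ≈ 0.0153.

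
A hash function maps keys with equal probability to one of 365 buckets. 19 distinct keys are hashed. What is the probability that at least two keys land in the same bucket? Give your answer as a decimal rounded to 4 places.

0.3791

It's easier to compute the probability that all 19 are distinct.
P(all distinct) = 365/365 · 364/365 · ··· · 347/365 ≈ 0.6209.
So the probability of at least one match is 1 − 0.6209 = 0.3791.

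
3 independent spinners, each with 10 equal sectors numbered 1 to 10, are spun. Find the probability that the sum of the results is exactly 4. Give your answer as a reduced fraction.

3/1000

There are 10^3 = 1000 equally likely outcomes.
The number of ordered 3-tuples from {1,…,10} summing to 4 is 3.
P(sum = 4) = 3/1000.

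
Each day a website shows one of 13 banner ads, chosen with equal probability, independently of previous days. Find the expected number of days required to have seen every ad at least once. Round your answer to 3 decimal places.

41.342

After i distinct types are collected, each trial gives a new one with probability (13−i)/13, so the expected wait for the next new type is 13/(13−i).
E = 13/13 + 13/12 + 13/11 + 13/10 + 13/9 + 13/8 + 13/7 + 13/6 + 13/5 + 13/4 + 13/3 + 13/2 + 13/1 = 1145993/27720 ≈ 41.342.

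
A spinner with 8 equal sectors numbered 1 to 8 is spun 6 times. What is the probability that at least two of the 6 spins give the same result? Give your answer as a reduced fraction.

3781/4096

P(all 6 different) = 8/8 · 7/8 · ··· · 3/8 = 315/4096.
P(at least two equal) = 1 − 315/4096 = 3781/4096.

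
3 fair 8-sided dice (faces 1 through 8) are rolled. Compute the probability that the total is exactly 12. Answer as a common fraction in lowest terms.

There are 8^3 = 512 equally likely outcomes.
The number of ordered 3-tuples from {1,…,8} summing to 12 is 46.
P(sum = 12) = 46/512 = 23/256.

23/256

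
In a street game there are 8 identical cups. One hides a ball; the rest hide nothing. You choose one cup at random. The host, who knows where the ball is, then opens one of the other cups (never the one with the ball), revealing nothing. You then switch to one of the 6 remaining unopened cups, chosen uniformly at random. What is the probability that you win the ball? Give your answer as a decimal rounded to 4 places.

0.1458

Your original cup holds the ball with probability 1/8, so the other 7 collectively hold it with probability 7/8.
The host can always find an empty cup to open, so this doesn't change that 7/8; it is now spread over the 6 remaining unopened cups.
P(win by switching) = (7/8) · (1/6) = 7/48 ≈ 0.1458.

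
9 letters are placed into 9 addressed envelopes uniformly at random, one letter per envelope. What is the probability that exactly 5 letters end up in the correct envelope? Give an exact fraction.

Choose which 5 of the 9 are fixed: C(9,5) = 126 ways.
The remaining 4 must have no fixed point: D(4) = 9.
P = 126·9/362880 = 1/320.

1/320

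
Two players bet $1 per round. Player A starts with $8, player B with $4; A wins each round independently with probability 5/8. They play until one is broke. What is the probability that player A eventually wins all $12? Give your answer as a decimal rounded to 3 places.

Let r = q/p = (3/8)/(5/8) = 3/5. The recurrence P(i) = p·P(i+1) + q·P(i−1) with P(0)=0, P(12)=1 gives P(i) = (1 − r^i)/(1 − r^12).
P(8) = (1 − (3/5)^8) / (1 − (3/5)^12) = 441250/447811 ≈ 0.985.

0.985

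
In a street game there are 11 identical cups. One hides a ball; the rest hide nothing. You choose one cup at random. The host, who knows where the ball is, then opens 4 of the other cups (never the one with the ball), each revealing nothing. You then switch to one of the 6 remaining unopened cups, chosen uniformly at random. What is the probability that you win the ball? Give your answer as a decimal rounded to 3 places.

Your original cup holds the ball with probability 1/11, so the other 10 collectively hold it with probability 10/11.
The host can always find 4 empty cups to open, so the reveals don't change that 10/11; it is now spread over the 6 remaining unopened cups.
P(win by switching) = (10/11) · (1/6) = 5/33 ≈ 0.152.

0.152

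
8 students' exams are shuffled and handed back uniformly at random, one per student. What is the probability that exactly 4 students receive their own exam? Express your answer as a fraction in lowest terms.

Choose which 4 of the 8 are fixed: C(8,4) = 70 ways.
The remaining 4 must have no fixed point: D(4) = 9.
P = 70·9/40320 = 1/64.

1/64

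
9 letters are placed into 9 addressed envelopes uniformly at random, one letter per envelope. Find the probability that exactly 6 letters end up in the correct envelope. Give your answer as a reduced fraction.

Choose which 6 of the 9 are fixed: C(9,6) = 84 ways.
The remaining 3 must have no fixed point: D(3) = 2.
P = 84·2/362880 = 1/2160.

1/2160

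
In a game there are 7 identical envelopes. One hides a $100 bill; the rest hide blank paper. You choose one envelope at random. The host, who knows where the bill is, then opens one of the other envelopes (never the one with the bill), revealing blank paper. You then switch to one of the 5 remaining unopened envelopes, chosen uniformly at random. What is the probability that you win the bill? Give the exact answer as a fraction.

Your original envelope holds the bill with probability 1/7, so the other 6 collectively hold it with probability 6/7.
The host can always find an empty envelope to open, so this doesn't change that 6/7; it is now spread over the 5 remaining unopened envelopes.
P(win by switching) = (6/7) · (1/5) = 6/35.

6/35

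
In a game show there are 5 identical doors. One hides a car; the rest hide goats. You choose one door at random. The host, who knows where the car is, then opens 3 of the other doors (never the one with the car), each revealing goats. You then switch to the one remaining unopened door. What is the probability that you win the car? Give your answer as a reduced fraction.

4/5

Your original door holds the car with probability 1/5, so the other 4 collectively hold it with probability 4/5.
The host can always find 3 empty doors to open, so the reveals don't change that 4/5; it is now spread over the 1 remaining unopened door.
P(win by switching) = (4/5) · (1/1) = 4/5.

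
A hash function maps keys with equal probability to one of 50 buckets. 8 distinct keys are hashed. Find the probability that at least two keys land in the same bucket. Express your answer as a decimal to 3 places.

It's easier to compute the probability that all 8 are distinct.
P(all distinct) = 50/50 · 49/50 · ··· · 43/50 ≈ 0.554.
So the probability of at least one match is 1 − 0.554 = 0.446.

0.446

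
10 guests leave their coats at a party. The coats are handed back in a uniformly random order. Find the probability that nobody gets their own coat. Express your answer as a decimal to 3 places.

0.368

This is the derangement probability: permutations of 10 with no fixed point.
D(10) = 10! · (1 − 1/1! + 1/2! − ··· + (−1)^10/10!) = 1334961.
P = 1334961/3628800 = 16481/44800 ≈ 0.368.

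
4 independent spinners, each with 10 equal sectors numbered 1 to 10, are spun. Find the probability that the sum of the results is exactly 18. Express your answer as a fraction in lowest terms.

There are 10^4 = 10000 equally likely outcomes.
The number of ordered 4-tuples from {1,…,10} summing to 18 is 540.
P(sum = 18) = 540/10000 = 27/500.

27/500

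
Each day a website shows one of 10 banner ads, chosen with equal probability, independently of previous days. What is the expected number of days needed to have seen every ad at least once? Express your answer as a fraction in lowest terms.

After i distinct types are collected, each trial gives a new one with probability (10−i)/10, so the expected wait for the next new type is 10/(10−i).
E = 10/10 + 10/9 + 10/8 + 10/7 + 10/6 + 10/5 + 10/4 + 10/3 + 10/2 + 10/1 = 7381/252.

7381/252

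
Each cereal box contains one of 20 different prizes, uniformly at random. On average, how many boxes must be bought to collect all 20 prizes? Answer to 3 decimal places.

71.955

After i distinct types are collected, each trial gives a new one with probability (20−i)/20, so the expected wait for the next new type is 20/(20−i).
E = 20/20 + 20/19 + 20/18 + 20/17 + 20/16 + 20/15 + 20/14 + 20/13 + 20/12 + 20/11 + 20/10 + 20/9 + 20/8 + 20/7 + 20/6 + 20/5 + 20/4 + 20/3 + 20/2 + 20/1 = 279175675/3879876 ≈ 71.955.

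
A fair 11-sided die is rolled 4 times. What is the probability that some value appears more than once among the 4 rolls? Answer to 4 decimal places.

P(all 4 different) = 11/11 · 10/11 · ··· · 8/11 ≈ 0.5409.
P(at least two equal) = 1 − 0.5409 = 0.4591.

0.4591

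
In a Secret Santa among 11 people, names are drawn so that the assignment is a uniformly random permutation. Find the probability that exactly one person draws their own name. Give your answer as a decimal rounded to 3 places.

0.368

Choose which one is fixed: C(11,1) = 11 ways.
The remaining 10 must have no fixed point: D(10) = 1334961.
P = 11·1334961/39916800 = 16481/44800 ≈ 0.368.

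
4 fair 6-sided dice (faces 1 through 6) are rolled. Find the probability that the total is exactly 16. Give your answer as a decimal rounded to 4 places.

0.0965

There are 6^4 = 1296 equally likely outcomes.
The number of ordered 4-tuples from {1,…,6} summing to 16 is 125.
P(sum = 16) = 125/1296 ≈ 0.0965.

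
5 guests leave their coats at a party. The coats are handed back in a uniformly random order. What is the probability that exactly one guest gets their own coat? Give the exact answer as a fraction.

Choose which one is fixed: C(5,1) = 5 ways.
The remaining 4 must have no fixed point: D(4) = 9.
P = 5·9/120 = 3/8.

3/8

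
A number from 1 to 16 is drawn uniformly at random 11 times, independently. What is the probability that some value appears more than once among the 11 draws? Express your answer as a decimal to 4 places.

P(all 11 different) = 16/16 · 15/16 · ··· · 6/16 ≈ 0.0099.
P(at least two equal) = 1 − 0.0099 = 0.9901.

0.9901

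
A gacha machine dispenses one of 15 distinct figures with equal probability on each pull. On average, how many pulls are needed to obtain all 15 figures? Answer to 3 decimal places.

After i distinct types are collected, each trial gives a new one with probability (15−i)/15, so the expected wait for the next new type is 15/(15−i).
E = 15/15 + 15/14 + 15/13 + 15/12 + 15/11 + 15/10 + 15/9 + 15/8 + 15/7 + 15/6 + 15/5 + 15/4 + 15/3 + 15/2 + 15/1 = 1195757/24024 ≈ 49.773.

49.773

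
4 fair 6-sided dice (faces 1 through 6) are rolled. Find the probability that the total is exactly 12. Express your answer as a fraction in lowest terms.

There are 6^4 = 1296 equally likely outcomes.
The number of ordered 4-tuples from {1,…,6} summing to 12 is 125.
P(sum = 12) = 125/1296.

125/1296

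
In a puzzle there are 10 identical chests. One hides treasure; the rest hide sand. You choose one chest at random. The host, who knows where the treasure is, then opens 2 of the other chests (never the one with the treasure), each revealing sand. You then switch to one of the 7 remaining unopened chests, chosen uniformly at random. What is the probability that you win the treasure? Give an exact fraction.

9/70

Your original chest holds the treasure with probability 1/10, so the other 9 collectively hold it with probability 9/10.
The host can always find 2 empty chests to open, so the reveals don't change that 9/10; it is now spread over the 7 remaining unopened chests.
P(win by switching) = (9/10) · (1/7) = 9/70.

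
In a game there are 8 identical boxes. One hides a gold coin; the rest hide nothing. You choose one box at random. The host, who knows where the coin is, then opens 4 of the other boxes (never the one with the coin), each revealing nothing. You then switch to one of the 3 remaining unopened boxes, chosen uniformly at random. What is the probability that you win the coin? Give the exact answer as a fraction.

Your original box holds the coin with probability 1/8, so the other 7 collectively hold it with probability 7/8.
The host can always find 4 empty boxes to open, so the reveals don't change that 7/8; it is now spread over the 3 remaining unopened boxes.
P(win by switching) = (7/8) · (1/3) = 7/24.

7/24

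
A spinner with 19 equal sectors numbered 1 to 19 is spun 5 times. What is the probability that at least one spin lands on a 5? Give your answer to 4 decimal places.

0.2369

P(no spin lands on a 5) = (18/19)^5 ≈ 0.7631.
P(at least one) = 1 − 0.7631 = 0.2369.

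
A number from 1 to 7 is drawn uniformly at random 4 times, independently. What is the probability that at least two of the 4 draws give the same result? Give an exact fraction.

223/343

P(all 4 different) = 7/7 · 6/7 · ··· · 4/7 = 120/343.
P(at least two equal) = 1 − 120/343 = 223/343.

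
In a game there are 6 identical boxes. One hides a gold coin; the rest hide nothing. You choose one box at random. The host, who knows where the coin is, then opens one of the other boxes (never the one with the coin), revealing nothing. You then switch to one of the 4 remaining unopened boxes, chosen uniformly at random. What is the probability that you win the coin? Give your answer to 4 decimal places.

0.2083

Your original box holds the coin with probability 1/6, so the other 5 collectively hold it with probability 5/6.
The host can always find an empty box to open, so this doesn't change that 5/6; it is now spread over the 4 remaining unopened boxes.
P(win by switching) = (5/6) · (1/4) = 5/24 ≈ 0.2083.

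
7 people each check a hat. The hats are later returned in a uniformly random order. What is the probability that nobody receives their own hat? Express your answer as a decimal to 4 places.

0.3679

This is the derangement probability: permutations of 7 with no fixed point.
D(7) = 7! · (1 − 1/1! + 1/2! − ··· + (−1)^7/7!) = 1854.
P = 1854/5040 = 103/280 ≈ 0.3679.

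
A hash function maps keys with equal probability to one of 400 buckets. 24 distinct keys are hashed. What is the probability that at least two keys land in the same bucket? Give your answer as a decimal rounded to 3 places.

0.505

It's easier to compute the probability that all 24 are distinct.
P(all distinct) = 400/400 · 399/400 · ··· · 377/400 ≈ 0.495.
So the probability of at least one match is 1 − 0.495 = 0.505.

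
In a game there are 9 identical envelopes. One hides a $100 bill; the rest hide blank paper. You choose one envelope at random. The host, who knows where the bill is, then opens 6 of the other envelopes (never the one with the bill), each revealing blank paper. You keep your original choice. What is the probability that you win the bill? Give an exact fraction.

1/9

The host can always open 6 empty envelopes regardless of your choice, so the reveals give no information about your original envelope.
P(win by staying) = 1/9.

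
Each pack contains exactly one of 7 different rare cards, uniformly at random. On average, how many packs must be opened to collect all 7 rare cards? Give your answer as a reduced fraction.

363/20

After i distinct types are collected, each trial gives a new one with probability (7−i)/7, so the expected wait for the next new type is 7/(7−i).
E = 7/7 + 7/6 + 7/5 + 7/4 + 7/3 + 7/2 + 7/1 = 363/20.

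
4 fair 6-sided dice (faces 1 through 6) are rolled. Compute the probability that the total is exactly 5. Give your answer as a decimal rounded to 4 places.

0.0031

There are 6^4 = 1296 equally likely outcomes.
The number of ordered 4-tuples from {1,…,6} summing to 5 is 4.
P(sum = 5) = 4/1296 = 1/324 ≈ 0.0031.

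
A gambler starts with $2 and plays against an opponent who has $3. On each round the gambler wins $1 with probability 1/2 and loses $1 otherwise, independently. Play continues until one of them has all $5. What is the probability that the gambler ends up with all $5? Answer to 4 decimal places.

With a fair step, P(i) = ½P(i−1) + ½P(i+1) with P(0)=0, P(5)=1 has the linear solution P(i) = i/5.
P(2) = 2/5 ≈ 0.4000.

0.4000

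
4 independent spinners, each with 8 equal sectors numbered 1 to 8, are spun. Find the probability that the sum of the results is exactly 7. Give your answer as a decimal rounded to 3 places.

0.005

There are 8^4 = 4096 equally likely outcomes.
The number of ordered 4-tuples from {1,…,8} summing to 7 is 20.
P(sum = 7) = 20/4096 = 5/1024 ≈ 0.005.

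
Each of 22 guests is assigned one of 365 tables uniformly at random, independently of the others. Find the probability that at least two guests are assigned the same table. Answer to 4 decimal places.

It's easier to compute the probability that all 22 are distinct.
P(all distinct) = 365/365 · 364/365 · ··· · 344/365 ≈ 0.5243.
So the probability of at least one match is 1 − 0.5243 = 0.4757.

0.4757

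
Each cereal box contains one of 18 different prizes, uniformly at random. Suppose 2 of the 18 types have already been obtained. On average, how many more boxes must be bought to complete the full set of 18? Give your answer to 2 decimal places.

60.85

Starting from 2 distinct types, each trial gives a new one with probability (18−i)/18 when i types are held, so the wait for the next new type is 18/(18−i).
E = 18/16 + 18/15 + 18/14 + 18/13 + 18/12 + 18/11 + 18/10 + 18/9 + 18/8 + 18/7 + 18/6 + 18/5 + 18/4 + 18/3 + 18/2 + 18/1 = 2436559/40040 ≈ 60.85.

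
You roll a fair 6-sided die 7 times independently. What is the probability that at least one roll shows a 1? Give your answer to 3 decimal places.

P(no roll shows a 1) = (5/6)^7 ≈ 0.279.
P(at least one) = 1 − 0.279 = 0.721.

0.721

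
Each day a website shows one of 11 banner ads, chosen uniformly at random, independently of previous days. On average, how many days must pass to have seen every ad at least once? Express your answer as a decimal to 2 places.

33.22

After i distinct types are collected, each trial gives a new one with probability (11−i)/11, so the expected wait for the next new type is 11/(11−i).
E = 11/11 + 11/10 + 11/9 + 11/8 + 11/7 + 11/6 + 11/5 + 11/4 + 11/3 + 11/2 + 11/1 = 83711/2520 ≈ 33.22.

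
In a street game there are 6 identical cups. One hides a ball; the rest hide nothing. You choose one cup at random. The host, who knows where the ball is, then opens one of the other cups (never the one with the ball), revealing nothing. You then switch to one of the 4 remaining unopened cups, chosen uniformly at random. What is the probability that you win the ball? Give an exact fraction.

5/24

Your original cup holds the ball with probability 1/6, so the other 5 collectively hold it with probability 5/6.
The host can always find an empty cup to open, so this doesn't change that 5/6; it is now spread over the 4 remaining unopened cups.
P(win by switching) = (5/6) · (1/4) = 5/24.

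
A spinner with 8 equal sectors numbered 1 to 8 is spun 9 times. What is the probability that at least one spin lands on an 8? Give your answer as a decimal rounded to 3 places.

P(no spin lands on an 8) = (7/8)^9 ≈ 0.301.
P(at least one) = 1 − 0.301 = 0.699.

0.699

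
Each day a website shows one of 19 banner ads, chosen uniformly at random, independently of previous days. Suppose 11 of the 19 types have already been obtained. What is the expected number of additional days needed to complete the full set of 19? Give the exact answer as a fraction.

14459/280

Starting from 11 distinct types, each trial gives a new one with probability (19−i)/19 when i types are held, so the wait for the next new type is 19/(19−i).
E = 19/8 + 19/7 + 19/6 + 19/5 + 19/4 + 19/3 + 19/2 + 19/1 = 14459/280.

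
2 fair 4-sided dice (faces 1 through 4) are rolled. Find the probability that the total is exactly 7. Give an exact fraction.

There are 4^2 = 16 equally likely outcomes.
The number of ordered 2-tuples from {1,…,4} summing to 7 is 2.
P(sum = 7) = 2/16 = 1/8.

1/8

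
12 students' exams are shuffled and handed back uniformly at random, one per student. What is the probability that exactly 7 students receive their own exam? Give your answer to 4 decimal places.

0.0001

Choose which 7 of the 12 are fixed: C(12,7) = 792 ways.
The remaining 5 must have no fixed point: D(5) = 44.
P = 792·44/479001600 = 11/151200 ≈ 0.0001.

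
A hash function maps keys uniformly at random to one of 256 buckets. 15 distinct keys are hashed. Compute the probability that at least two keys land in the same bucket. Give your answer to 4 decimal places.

It's easier to compute the probability that all 15 are distinct.
P(all distinct) = 256/256 · 255/256 · ··· · 242/256 ≈ 0.6583.
So the probability of at least one match is 1 − 0.6583 = 0.3417.

0.3417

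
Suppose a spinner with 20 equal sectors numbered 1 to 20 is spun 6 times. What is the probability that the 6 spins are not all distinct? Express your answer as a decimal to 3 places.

P(all 6 different) = 20/20 · 19/20 · ··· · 15/20 ≈ 0.436.
P(at least two equal) = 1 − 0.436 = 0.564.

0.564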